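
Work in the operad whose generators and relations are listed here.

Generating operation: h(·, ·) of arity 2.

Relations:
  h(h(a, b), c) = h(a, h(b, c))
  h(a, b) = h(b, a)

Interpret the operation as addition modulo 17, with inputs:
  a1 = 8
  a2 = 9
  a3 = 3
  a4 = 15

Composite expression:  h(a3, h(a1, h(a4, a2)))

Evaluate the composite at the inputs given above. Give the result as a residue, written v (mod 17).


h(a4, a2) = 7
h(a1, h(a4, a2)) = 15
h(a3, h(a1, h(a4, a2))) = 1

1 (mod 17)


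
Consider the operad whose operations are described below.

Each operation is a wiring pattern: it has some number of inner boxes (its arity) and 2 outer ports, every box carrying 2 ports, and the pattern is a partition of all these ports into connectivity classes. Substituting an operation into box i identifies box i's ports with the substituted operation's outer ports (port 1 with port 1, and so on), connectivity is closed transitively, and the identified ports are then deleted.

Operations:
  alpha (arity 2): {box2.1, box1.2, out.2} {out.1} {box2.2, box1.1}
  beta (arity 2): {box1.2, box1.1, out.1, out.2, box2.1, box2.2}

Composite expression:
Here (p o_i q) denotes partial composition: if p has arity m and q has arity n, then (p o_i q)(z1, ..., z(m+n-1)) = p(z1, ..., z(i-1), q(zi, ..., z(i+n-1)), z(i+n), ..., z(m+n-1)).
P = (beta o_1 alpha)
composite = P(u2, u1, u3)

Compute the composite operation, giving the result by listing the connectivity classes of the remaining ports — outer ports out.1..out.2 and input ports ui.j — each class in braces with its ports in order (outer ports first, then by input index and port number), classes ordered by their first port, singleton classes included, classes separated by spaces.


Treat the ports identified at beta as solder joints: merge, then drop.
after alpha, the pattern on (u2, u1) reads {out.1} {out.2, u1.1, u2.2} {u1.2, u2.1} (out.j = its outer ports)
after beta, the pattern on (u2, u1, u3) reads {out.1, out.2, u1.1, u2.2, u3.1, u3.2} {u1.2, u2.1} (out.j = its outer ports)

{out.1, out.2, u1.1, u2.2, u3.1, u3.2} {u1.2, u2.1}


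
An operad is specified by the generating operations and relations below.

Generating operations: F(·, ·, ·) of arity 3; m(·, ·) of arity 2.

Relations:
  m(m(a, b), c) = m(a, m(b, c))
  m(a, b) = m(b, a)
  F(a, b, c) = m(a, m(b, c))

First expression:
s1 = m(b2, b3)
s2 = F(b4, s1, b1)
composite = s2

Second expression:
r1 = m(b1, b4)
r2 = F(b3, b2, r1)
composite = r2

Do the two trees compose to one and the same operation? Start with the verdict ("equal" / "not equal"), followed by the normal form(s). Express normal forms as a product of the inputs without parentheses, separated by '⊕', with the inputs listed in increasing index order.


In normal form, the first expression is b1 ⊕ b2 ⊕ b3 ⊕ b4
In normal form, the second expression is b1 ⊕ b2 ⊕ b3 ⊕ b4
One common form — equal.

equal — both sides give b1 ⊕ b2 ⊕ b3 ⊕ b4


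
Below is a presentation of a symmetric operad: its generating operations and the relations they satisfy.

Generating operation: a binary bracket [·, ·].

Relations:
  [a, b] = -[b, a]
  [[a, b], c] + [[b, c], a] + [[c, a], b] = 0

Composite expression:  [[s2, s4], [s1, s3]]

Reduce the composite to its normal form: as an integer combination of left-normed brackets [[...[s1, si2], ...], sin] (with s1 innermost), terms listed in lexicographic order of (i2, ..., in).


-[[[s1, s3], s2], s4] + [[[s1, s3], s4], s2]

A multilinear Lie element is pinned by s1-initial words (s1 innermost).
Composite bracket: [[s2, s4], [s1, s3]]
Applying ab - ba throughout gives 8 signed words (2^3 = 8).
Coefficients come from the s1-initial words:
  s1s3s2s4 appears with sign -1, giving the term -[[[s1, s3], s2], s4]
  s1s3s4s2 appears with sign +1, giving the term +[[[s1, s3], s4], s2]


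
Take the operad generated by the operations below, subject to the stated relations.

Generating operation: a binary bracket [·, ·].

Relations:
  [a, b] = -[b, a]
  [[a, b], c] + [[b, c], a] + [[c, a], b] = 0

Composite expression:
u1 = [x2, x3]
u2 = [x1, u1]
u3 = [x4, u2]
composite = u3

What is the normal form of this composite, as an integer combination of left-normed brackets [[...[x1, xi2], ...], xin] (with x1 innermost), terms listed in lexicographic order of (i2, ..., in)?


-[[[x1, x2], x3], x4] + [[[x1, x3], x2], x4]

Left-normed coefficients sit on the x1-initial expansion words.
Composite bracket: [x4, [x1, [x2, x3]]]
Under [a, b] = ab - ba we get 8 signed associative words (2^3 = 8).
Collect the words opening with x1:
  from x1x2x3x4, sign -1: term -[[[x1, x2], x3], x4]
  from x1x3x2x4, sign +1: term +[[[x1, x3], x2], x4]


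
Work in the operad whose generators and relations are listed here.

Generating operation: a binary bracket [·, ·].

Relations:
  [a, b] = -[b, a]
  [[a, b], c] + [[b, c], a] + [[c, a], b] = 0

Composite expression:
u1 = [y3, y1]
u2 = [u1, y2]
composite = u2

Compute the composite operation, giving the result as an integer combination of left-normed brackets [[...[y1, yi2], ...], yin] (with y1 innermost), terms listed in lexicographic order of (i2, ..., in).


-[[y1, y3], y2]


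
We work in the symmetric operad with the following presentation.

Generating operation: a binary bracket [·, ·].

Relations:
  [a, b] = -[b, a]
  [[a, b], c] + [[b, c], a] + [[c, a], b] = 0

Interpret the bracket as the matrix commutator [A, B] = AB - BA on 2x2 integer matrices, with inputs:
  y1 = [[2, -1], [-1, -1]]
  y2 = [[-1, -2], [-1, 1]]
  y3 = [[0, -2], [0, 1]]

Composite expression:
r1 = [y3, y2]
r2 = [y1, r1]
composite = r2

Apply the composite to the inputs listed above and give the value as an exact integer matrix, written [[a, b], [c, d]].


[[-1, -2], [-1, 1]]

[y3, y2] = [[2, -2], [-1, -2]]
[y1, [y3, y2]] = [[-1, -2], [-1, 1]]


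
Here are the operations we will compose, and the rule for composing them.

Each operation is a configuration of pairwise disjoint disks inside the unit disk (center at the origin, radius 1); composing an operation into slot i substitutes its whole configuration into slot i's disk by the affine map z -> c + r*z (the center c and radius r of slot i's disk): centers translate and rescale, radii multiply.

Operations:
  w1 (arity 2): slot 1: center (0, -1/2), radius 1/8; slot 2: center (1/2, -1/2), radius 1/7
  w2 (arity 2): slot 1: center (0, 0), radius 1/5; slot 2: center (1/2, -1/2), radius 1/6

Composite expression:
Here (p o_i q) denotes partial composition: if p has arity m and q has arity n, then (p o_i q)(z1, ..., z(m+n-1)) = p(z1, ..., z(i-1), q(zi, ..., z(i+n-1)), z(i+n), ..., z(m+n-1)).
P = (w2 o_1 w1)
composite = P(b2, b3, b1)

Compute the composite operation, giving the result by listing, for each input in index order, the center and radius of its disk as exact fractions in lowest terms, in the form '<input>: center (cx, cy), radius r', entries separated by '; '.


Affine substitution under w2: radii multiply and b-centers shift.
input b2: composing its 2 substitution steps yields center (0, -1/10), radius 1/40
input b3: composing its 2 substitution steps yields center (1/10, -1/10), radius 1/35
input b1: composing its 1 substitution step yields center (1/2, -1/2), radius 1/6

b1: center (1/2, -1/2), radius 1/6; b2: center (0, -1/10), radius 1/40; b3: center (1/10, -1/10), radius 1/35


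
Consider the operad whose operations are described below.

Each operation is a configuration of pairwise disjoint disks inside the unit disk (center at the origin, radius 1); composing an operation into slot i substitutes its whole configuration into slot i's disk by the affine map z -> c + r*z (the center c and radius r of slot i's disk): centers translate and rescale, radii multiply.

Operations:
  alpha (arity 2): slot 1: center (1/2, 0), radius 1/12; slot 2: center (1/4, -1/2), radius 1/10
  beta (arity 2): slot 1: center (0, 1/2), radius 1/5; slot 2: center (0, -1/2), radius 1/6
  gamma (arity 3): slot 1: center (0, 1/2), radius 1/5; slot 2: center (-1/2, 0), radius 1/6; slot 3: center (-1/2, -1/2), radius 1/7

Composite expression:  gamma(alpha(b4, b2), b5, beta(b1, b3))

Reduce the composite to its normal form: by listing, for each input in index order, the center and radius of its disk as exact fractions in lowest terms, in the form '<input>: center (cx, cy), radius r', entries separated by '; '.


Each b-disk chains the slot maps above it in gamma; radii multiply.
b4: after 2 affine steps, its disk has center (1/10, 1/2), radius 1/60
b2: after 2 affine steps, its disk has center (1/20, 2/5), radius 1/50
b5: after 1 affine step, its disk has center (-1/2, 0), radius 1/6
b1: after 2 affine steps, its disk has center (-1/2, -3/7), radius 1/35
b3: after 2 affine steps, its disk has center (-1/2, -4/7), radius 1/42

b1: center (-1/2, -3/7), radius 1/35; b2: center (1/20, 2/5), radius 1/50; b3: center (-1/2, -4/7), radius 1/42; b4: center (1/10, 1/2), radius 1/60; b5: center (-1/2, 0), radius 1/6


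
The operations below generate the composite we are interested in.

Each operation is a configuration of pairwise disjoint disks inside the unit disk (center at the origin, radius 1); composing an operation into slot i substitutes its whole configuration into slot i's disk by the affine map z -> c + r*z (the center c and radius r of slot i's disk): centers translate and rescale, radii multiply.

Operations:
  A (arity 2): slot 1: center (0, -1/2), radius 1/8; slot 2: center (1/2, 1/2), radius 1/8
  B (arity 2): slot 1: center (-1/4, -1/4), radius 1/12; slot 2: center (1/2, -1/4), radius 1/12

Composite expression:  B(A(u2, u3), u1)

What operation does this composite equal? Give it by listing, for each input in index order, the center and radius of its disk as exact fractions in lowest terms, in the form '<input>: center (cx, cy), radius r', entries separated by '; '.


u1: center (1/2, -1/4), radius 1/12; u2: center (-1/4, -7/24), radius 1/96; u3: center (-5/24, -5/24), radius 1/96

Affine substitution under B: radii multiply and u-centers shift.
for u2, the 2-step affine chain lands on center (-1/4, -7/24), radius 1/96
for u3, the 2-step affine chain lands on center (-5/24, -5/24), radius 1/96
for u1, the 1-step affine chain lands on center (1/2, -1/4), radius 1/12


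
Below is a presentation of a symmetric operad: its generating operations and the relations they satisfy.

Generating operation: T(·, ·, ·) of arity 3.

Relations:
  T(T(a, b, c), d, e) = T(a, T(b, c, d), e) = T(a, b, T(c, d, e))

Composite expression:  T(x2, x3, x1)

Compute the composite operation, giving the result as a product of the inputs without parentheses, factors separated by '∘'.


The T-tree's shape is irrelevant; the x-reading-order decides.
T(x2, x3, x1) linearizes to x2 ∘ x3 ∘ x1

x2 ∘ x3 ∘ x1


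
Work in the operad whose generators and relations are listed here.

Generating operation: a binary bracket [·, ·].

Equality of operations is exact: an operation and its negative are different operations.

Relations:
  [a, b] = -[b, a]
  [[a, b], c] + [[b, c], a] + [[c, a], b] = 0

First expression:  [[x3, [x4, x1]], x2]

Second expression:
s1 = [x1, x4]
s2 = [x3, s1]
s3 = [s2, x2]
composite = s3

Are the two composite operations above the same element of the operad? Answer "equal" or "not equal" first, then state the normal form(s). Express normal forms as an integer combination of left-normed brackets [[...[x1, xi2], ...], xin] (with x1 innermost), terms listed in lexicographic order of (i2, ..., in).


Reducing the first expression gives [[[x1, x4], x3], x2]
Reducing the second expression gives -[[[x1, x4], x3], x2]
Different reductions; not equal.

not equal; the first gives [[[x1, x4], x3], x2] and the second -[[[x1, x4], x3], x2]


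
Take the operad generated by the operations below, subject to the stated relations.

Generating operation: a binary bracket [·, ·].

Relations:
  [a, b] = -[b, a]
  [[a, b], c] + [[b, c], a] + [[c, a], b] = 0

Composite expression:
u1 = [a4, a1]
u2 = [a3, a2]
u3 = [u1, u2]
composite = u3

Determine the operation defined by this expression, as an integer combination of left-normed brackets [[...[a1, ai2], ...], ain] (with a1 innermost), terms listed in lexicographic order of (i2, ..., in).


[[[a1, a4], a2], a3] - [[[a1, a4], a3], a2]

Antisymmetry and Jacobi reduce to a1-anchored left-normed brackets.
Composite bracket: [[a4, a1], [a3, a2]]
Expanding via [a, b] = ab - ba: 8 signed words (2^3 = 8).
Coefficients come from the a1-initial words:
  a1a4a2a3 appears with sign +1, giving the term +[[[a1, a4], a2], a3]
  a1a4a3a2 appears with sign -1, giving the term -[[[a1, a4], a3], a2]


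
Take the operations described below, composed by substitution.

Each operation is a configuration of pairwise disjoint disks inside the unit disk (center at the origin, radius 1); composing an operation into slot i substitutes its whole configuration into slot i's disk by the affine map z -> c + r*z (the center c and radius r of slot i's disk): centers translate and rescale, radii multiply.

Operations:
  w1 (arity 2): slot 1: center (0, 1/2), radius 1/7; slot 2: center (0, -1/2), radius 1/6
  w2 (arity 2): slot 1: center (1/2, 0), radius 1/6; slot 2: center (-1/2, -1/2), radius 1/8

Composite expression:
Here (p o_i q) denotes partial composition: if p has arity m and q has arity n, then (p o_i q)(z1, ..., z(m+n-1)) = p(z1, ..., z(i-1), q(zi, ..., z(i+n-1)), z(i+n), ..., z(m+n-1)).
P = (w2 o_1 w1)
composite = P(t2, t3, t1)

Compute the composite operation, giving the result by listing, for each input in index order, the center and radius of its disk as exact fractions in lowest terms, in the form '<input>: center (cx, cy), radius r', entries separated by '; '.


Nesting under w2 composes maps z -> c + r*z down each t-path.
t2: after 2 affine steps, its disk has center (1/2, 1/12), radius 1/42
t3: after 2 affine steps, its disk has center (1/2, -1/12), radius 1/36
t1: after 1 affine step, its disk has center (-1/2, -1/2), radius 1/8

t1: center (-1/2, -1/2), radius 1/8; t2: center (1/2, 1/12), radius 1/42; t3: center (1/2, -1/12), radius 1/36


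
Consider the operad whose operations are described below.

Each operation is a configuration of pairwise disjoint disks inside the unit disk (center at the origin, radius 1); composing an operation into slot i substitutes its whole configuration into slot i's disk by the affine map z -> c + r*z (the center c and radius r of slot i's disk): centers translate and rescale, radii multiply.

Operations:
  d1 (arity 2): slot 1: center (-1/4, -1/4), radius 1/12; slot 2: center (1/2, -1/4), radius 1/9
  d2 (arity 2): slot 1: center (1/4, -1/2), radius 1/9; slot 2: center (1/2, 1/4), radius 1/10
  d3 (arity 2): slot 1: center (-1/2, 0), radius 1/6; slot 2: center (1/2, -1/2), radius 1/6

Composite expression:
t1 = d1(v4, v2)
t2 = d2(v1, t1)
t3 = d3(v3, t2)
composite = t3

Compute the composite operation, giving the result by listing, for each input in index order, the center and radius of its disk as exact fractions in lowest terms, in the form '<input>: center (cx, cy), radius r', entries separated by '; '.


v1: center (13/24, -7/12), radius 1/54; v2: center (71/120, -37/80), radius 1/540; v3: center (-1/2, 0), radius 1/6; v4: center (139/240, -37/80), radius 1/720

Follow each v-input down from d3: c' goes to c + r*c', radius to r*r'.
v3 passes through 1 substitution, ending at center (-1/2, 0), radius 1/6
v1 passes through 2 substitutions, ending at center (13/24, -7/12), radius 1/54
v4 passes through 3 substitutions, ending at center (139/240, -37/80), radius 1/720
v2 passes through 3 substitutions, ending at center (71/120, -37/80), radius 1/540


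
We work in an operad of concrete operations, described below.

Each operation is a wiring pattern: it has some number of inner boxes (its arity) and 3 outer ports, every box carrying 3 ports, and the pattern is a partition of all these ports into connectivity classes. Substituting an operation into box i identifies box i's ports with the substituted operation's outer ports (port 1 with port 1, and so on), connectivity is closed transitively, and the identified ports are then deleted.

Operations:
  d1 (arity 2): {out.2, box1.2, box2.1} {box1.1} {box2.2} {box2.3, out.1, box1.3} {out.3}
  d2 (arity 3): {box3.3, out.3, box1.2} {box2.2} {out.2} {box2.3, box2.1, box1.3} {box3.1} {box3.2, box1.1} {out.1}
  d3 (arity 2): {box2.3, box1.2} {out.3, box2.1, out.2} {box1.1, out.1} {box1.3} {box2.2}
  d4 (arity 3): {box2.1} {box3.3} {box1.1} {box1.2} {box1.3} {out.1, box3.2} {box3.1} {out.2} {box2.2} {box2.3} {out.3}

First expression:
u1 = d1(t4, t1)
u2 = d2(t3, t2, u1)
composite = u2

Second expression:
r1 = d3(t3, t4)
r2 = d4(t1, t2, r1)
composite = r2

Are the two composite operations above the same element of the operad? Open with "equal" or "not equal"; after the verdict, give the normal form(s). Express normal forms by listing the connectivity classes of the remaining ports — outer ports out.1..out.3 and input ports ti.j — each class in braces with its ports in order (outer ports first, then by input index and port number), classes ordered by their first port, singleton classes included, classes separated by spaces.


not equal; the first gives {out.1} {out.2} {out.3, t3.2} {t1.1, t3.1, t4.2} {t1.2} {t1.3, t4.3} {t2.1, t2.3, t3.3} {t2.2} {t4.1} and the second {out.1, t4.1} {out.2} {out.3} {t1.1} {t1.2} {t1.3} {t2.1} {t2.2} {t2.3} {t3.1} {t3.2, t4.3} {t3.3} {t4.2}

Reducing the first expression gives {out.1} {out.2} {out.3, t3.2} {t1.1, t3.1, t4.2} {t1.2} {t1.3, t4.3} {t2.1, t2.3, t3.3} {t2.2} {t4.1}
Reducing the second expression gives {out.1, t4.1} {out.2} {out.3} {t1.1} {t1.2} {t1.3} {t2.1} {t2.2} {t2.3} {t3.1} {t3.2, t4.3} {t3.3} {t4.2}
No match — not equal.


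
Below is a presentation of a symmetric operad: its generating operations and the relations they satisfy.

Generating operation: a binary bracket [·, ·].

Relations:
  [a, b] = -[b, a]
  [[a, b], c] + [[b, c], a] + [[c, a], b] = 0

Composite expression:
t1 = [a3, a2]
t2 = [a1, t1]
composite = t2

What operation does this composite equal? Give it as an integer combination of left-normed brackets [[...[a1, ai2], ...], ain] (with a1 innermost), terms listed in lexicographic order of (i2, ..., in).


Expand each bracket as ab - ba; the a1-initial words give the coefficients.
Composite bracket: [a1, [a3, a2]]
The bracket unfolds into 4 signed words via [a, b] = ab - ba (2^2 = 4).
The a1-initial words carry the normal form:
  from a1a2a3, sign -1: term -[[a1, a2], a3]
  from a1a3a2, sign +1: term +[[a1, a3], a2]

-[[a1, a2], a3] + [[a1, a3], a2]


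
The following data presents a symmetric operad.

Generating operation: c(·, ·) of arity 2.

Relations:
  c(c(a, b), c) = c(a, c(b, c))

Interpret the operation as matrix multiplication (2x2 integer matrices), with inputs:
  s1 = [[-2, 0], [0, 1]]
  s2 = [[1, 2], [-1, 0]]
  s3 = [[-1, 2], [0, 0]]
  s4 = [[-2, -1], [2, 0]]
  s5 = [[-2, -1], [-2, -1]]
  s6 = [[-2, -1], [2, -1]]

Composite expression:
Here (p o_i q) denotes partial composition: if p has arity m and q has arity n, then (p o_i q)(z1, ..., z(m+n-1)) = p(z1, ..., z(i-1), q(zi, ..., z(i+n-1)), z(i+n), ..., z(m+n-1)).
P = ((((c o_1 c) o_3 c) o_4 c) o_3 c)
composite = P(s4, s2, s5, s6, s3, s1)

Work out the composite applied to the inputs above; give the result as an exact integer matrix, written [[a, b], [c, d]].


[[-20, -20], [24, 24]]


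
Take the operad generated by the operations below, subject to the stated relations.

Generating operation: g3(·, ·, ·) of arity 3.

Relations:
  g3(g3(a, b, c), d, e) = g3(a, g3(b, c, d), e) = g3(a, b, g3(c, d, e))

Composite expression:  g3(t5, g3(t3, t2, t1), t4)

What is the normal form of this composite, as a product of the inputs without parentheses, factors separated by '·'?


t5 · t3 · t2 · t1 · t4


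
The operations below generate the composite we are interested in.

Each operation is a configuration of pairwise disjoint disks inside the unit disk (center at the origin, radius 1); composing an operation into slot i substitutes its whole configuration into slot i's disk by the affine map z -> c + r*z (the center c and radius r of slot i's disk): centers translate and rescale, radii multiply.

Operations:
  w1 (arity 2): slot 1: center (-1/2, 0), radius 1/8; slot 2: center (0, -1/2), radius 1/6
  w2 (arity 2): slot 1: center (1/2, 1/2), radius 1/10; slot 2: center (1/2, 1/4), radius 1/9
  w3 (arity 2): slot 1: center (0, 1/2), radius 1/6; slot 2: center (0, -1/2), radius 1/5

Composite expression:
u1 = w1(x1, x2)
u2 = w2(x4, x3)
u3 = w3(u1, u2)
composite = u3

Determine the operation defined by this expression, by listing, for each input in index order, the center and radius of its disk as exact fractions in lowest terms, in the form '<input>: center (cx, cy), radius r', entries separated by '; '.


x1: center (-1/12, 1/2), radius 1/48; x2: center (0, 5/12), radius 1/36; x3: center (1/10, -9/20), radius 1/45; x4: center (1/10, -2/5), radius 1/50

Nesting under w3 composes maps z -> c + r*z down each x-path.
input x1: composing its 2 substitution steps yields center (-1/12, 1/2), radius 1/48
input x2: composing its 2 substitution steps yields center (0, 5/12), radius 1/36
input x4: composing its 2 substitution steps yields center (1/10, -2/5), radius 1/50
input x3: composing its 2 substitution steps yields center (1/10, -9/20), radius 1/45


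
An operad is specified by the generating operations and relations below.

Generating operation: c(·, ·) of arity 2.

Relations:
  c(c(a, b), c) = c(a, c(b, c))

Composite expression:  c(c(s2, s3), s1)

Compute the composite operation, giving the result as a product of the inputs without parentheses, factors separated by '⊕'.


s2 ⊕ s3 ⊕ s1

The c-tree's shape is irrelevant; the s-reading-order decides.
c(s2, s3) linearizes to s2 ⊕ s3
c(c(s2, s3), s1) linearizes to s2 ⊕ s3 ⊕ s1


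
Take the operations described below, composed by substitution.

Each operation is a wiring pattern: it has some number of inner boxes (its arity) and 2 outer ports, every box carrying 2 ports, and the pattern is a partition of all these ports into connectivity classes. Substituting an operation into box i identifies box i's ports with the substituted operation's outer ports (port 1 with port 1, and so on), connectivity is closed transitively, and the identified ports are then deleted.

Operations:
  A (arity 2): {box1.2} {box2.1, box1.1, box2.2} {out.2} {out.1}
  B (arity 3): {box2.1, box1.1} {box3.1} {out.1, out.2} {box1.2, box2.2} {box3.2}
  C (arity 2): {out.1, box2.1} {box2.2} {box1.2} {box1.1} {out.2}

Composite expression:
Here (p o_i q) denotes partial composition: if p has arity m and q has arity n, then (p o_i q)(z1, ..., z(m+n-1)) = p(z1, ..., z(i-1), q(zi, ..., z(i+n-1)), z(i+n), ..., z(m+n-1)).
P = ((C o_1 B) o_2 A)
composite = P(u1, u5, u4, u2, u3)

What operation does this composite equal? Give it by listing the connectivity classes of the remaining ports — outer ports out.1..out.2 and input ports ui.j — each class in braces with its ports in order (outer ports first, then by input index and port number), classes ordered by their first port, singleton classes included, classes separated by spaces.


{out.1, u3.1} {out.2} {u1.1} {u1.2} {u2.1} {u2.2} {u3.2} {u4.1, u4.2, u5.1} {u5.2}

Connectivity passes through glued C-boundaries; trace each wire chain.
through A, on inputs (u5, u4): {out.1} {out.2} {u4.1, u4.2, u5.1} {u5.2} (out.j = stage outer ports)
through B, on inputs (u1, u5, u4, u2): {out.1, out.2} {u1.1} {u1.2} {u2.1} {u2.2} {u4.1, u4.2, u5.1} {u5.2} (out.j = stage outer ports)
through C, on inputs (u1, u5, u4, u2, u3): {out.1, u3.1} {out.2} {u1.1} {u1.2} {u2.1} {u2.2} {u3.2} {u4.1, u4.2, u5.1} {u5.2} (out.j = stage outer ports)


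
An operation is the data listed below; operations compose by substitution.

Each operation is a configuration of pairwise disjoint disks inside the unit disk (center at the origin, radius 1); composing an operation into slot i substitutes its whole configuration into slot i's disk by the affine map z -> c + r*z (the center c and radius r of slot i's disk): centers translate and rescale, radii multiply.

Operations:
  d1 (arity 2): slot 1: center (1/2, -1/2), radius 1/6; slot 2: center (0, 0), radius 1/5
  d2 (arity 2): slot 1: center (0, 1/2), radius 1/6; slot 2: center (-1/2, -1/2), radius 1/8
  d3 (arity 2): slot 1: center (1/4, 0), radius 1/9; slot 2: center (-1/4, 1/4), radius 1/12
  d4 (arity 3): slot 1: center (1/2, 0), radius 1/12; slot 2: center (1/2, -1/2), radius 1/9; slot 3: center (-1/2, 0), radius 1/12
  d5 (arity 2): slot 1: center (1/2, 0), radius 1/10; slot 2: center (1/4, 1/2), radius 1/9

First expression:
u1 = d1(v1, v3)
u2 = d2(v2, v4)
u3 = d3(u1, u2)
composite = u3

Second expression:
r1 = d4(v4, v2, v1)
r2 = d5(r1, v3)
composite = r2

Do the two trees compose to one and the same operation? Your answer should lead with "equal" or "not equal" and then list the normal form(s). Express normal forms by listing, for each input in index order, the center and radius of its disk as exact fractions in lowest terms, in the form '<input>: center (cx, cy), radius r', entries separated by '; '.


The first composite normalizes to v1: center (11/36, -1/18), radius 1/54; v2: center (-1/4, 7/24), radius 1/72; v3: center (1/4, 0), radius 1/45; v4: center (-7/24, 5/24), radius 1/96
The second composite normalizes to v1: center (9/20, 0), radius 1/120; v2: center (11/20, -1/20), radius 1/90; v3: center (1/4, 1/2), radius 1/9; v4: center (11/20, 0), radius 1/120
The forms do not match — not equal.

not equal; first: v1: center (11/36, -1/18), radius 1/54; v2: center (-1/4, 7/24), radius 1/72; v3: center (1/4, 0), radius 1/45; v4: center (-7/24, 5/24), radius 1/96; second: v1: center (9/20, 0), radius 1/120; v2: center (11/20, -1/20), radius 1/90; v3: center (1/4, 1/2), radius 1/9; v4: center (11/20, 0), radius 1/120


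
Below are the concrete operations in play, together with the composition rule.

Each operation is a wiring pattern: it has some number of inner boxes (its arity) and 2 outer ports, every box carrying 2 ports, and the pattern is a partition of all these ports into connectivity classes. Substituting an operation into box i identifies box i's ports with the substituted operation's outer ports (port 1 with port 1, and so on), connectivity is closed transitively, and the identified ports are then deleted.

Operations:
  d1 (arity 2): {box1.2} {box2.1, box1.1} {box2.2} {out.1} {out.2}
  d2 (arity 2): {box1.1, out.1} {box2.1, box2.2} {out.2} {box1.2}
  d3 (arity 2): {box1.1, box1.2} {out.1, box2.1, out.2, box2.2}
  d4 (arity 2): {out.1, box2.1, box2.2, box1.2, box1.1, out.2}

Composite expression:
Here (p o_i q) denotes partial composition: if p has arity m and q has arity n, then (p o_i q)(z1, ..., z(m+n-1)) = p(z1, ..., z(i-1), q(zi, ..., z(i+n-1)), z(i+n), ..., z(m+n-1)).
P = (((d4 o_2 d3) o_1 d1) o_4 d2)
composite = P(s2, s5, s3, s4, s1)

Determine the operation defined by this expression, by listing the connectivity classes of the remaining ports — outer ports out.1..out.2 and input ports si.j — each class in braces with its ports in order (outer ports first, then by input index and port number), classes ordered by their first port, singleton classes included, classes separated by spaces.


{out.1, out.2, s4.1} {s1.1, s1.2} {s2.1, s5.1} {s2.2} {s3.1, s3.2} {s4.2} {s5.2}

Substituting into d4 glues patterns; closure does the rest.
after d1, the pattern on (s2, s5) reads {out.1} {out.2} {s2.1, s5.1} {s2.2} {s5.2} (out.j = its outer ports)
after d2, the pattern on (s4, s1) reads {out.1, s4.1} {out.2} {s1.1, s1.2} {s4.2} (out.j = its outer ports)
after d3, the pattern on (s3, s4, s1) reads {out.1, out.2, s4.1} {s1.1, s1.2} {s3.1, s3.2} {s4.2} (out.j = its outer ports)
after d4, the pattern on (s2, s5, s3, s4, s1) reads {out.1, out.2, s4.1} {s1.1, s1.2} {s2.1, s5.1} {s2.2} {s3.1, s3.2} {s4.2} {s5.2} (out.j = its outer ports)


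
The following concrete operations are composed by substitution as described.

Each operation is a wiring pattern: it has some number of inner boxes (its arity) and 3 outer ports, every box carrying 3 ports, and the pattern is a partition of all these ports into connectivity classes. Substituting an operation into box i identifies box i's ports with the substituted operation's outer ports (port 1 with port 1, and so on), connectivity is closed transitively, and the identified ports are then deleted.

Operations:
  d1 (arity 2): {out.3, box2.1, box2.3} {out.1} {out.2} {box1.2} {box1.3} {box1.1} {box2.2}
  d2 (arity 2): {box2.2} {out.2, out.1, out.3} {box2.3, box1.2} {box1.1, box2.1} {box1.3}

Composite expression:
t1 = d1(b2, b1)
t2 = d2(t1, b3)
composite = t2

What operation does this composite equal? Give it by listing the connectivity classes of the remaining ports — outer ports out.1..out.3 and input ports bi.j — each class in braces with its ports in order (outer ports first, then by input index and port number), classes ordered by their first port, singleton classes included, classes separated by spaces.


{out.1, out.2, out.3} {b1.1, b1.3} {b1.2} {b2.1} {b2.2} {b2.3} {b3.1} {b3.2} {b3.3}

Reachability decides: close wires over d2-identified ports.
after d1, the pattern on (b2, b1) reads {out.1} {out.2} {out.3, b1.1, b1.3} {b1.2} {b2.1} {b2.2} {b2.3} (out.j = its outer ports)
after d2, the pattern on (b2, b1, b3) reads {out.1, out.2, out.3} {b1.1, b1.3} {b1.2} {b2.1} {b2.2} {b2.3} {b3.1} {b3.2} {b3.3} (out.j = its outer ports)


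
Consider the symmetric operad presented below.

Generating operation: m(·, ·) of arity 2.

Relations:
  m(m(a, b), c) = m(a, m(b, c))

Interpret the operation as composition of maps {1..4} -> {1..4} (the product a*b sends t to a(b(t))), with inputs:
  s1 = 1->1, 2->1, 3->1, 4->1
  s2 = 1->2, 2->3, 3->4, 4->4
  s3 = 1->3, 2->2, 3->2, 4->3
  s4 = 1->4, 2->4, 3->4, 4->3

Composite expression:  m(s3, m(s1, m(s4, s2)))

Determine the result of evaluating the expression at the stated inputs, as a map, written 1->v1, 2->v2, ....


1->3, 2->3, 3->3, 4->3

m(s4, s2) = 1->4, 2->4, 3->3, 4->3
m(s1, m(s4, s2)) = 1->1, 2->1, 3->1, 4->1
m(s3, m(s1, m(s4, s2))) = 1->3, 2->3, 3->3, 4->3


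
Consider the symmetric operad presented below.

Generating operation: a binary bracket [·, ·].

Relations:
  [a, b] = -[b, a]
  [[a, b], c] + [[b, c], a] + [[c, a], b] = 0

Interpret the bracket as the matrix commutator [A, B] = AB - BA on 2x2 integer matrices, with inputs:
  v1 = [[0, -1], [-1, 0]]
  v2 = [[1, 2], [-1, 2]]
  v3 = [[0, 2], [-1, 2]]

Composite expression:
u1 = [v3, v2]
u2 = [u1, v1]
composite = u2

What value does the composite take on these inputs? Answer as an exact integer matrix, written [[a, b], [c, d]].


[[1, 0], [0, -1]]

[v3, v2] = [[0, -2], [-1, 0]]
[[v3, v2], v1] = [[1, 0], [0, -1]]


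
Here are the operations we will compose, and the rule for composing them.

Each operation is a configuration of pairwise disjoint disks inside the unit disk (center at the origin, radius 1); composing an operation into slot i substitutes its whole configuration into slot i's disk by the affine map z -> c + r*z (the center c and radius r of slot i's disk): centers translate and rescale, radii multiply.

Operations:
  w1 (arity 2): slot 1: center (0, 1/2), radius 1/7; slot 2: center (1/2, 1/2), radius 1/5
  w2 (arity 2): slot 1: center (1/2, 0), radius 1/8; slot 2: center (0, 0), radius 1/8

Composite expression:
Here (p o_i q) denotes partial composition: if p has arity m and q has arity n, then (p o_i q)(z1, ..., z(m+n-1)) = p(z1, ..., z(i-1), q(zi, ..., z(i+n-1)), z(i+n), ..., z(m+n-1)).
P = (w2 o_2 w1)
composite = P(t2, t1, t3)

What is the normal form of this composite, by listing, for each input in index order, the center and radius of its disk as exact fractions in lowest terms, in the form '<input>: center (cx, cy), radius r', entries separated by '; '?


t1: center (0, 1/16), radius 1/56; t2: center (1/2, 0), radius 1/8; t3: center (1/16, 1/16), radius 1/40

Follow each t-input down from w2: c' goes to c + r*c', radius to r*r'.
input t2: applying the 1 nested substitution gives center (1/2, 0), radius 1/8
input t1: applying the 2 nested substitutions gives center (0, 1/16), radius 1/56
input t3: applying the 2 nested substitutions gives center (1/16, 1/16), radius 1/40


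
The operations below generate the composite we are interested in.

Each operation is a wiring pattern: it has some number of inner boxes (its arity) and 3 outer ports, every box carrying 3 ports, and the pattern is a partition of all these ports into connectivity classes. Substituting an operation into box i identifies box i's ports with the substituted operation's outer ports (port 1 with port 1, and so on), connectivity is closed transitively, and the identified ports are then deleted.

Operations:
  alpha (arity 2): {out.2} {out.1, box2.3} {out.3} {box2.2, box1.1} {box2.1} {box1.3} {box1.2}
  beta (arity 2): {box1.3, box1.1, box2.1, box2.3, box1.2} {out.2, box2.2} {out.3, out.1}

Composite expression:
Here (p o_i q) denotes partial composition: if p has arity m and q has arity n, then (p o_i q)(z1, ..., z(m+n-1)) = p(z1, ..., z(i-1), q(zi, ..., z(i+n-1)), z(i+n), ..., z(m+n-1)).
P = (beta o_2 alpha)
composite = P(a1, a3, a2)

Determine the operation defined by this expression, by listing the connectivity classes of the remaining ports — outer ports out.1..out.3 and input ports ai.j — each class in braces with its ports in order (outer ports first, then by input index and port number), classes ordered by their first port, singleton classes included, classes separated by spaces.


{out.1, out.3} {out.2} {a1.1, a1.2, a1.3, a2.3} {a2.1} {a2.2, a3.1} {a3.2} {a3.3}

Reachability decides: close wires over beta-identified ports.
composing alpha on (a3, a2), with out.j its own outer ports: {out.1, a2.3} {out.2} {out.3} {a2.1} {a2.2, a3.1} {a3.2} {a3.3}
composing beta on (a1, a3, a2), with out.j its own outer ports: {out.1, out.3} {out.2} {a1.1, a1.2, a1.3, a2.3} {a2.1} {a2.2, a3.1} {a3.2} {a3.3}


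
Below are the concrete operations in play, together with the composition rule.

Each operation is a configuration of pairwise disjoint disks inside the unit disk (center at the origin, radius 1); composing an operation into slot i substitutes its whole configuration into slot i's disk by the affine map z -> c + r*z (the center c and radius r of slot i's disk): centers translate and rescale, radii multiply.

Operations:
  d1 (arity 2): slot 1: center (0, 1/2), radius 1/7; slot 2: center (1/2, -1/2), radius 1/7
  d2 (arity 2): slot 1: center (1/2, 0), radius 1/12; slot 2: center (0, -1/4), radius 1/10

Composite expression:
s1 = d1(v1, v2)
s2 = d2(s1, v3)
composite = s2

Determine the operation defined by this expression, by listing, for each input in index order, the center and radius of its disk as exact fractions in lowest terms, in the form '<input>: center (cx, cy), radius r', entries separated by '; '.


v1: center (1/2, 1/24), radius 1/84; v2: center (13/24, -1/24), radius 1/84; v3: center (0, -1/4), radius 1/10

Nesting under d2 composes maps z -> c + r*z down each v-path.
v1 passes through 2 substitutions, ending at center (1/2, 1/24), radius 1/84
v2 passes through 2 substitutions, ending at center (13/24, -1/24), radius 1/84
v3 passes through 1 substitution, ending at center (0, -1/4), radius 1/10


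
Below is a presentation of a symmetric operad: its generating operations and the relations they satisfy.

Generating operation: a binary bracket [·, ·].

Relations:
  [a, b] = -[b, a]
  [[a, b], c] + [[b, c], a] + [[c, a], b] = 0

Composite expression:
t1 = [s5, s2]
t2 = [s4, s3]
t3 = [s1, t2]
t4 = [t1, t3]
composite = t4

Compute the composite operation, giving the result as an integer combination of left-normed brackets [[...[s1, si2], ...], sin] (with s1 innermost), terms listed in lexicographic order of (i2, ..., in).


Left-normed coefficients sit on the s1-initial expansion words.
Composite bracket: [[s5, s2], [s1, [s4, s3]]]
Under [a, b] = ab - ba we get 16 signed associative words (2^4 = 16).
The s1-initial words carry the normal form:
  the word s1s3s4s2s5 carries sign -1 and contributes -[[[[s1, s3], s4], s2], s5]
  the word s1s3s4s5s2 carries sign +1 and contributes +[[[[s1, s3], s4], s5], s2]
  the word s1s4s3s2s5 carries sign +1 and contributes +[[[[s1, s4], s3], s2], s5]
  the word s1s4s3s5s2 carries sign -1 and contributes -[[[[s1, s4], s3], s5], s2]

-[[[[s1, s3], s4], s2], s5] + [[[[s1, s3], s4], s5], s2] + [[[[s1, s4], s3], s2], s5] - [[[[s1, s4], s3], s5], s2]


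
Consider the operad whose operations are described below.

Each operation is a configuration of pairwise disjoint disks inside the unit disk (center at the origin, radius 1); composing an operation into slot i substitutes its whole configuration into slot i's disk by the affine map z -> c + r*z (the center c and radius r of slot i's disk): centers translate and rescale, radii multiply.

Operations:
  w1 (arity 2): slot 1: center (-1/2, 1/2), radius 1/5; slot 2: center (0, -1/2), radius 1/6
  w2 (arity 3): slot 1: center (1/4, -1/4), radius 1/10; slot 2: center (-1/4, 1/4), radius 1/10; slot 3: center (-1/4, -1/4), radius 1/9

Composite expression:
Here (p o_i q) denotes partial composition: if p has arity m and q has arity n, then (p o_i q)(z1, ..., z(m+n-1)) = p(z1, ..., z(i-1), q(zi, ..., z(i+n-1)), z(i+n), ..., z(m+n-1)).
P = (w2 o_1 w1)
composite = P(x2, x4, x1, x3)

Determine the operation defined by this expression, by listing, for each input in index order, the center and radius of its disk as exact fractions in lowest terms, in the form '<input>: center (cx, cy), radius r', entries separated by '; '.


x1: center (-1/4, 1/4), radius 1/10; x2: center (1/5, -1/5), radius 1/50; x3: center (-1/4, -1/4), radius 1/9; x4: center (1/4, -3/10), radius 1/60

Each x-disk chains the slot maps above it in w2; radii multiply.
input x2: composing its 2 substitution steps yields center (1/5, -1/5), radius 1/50
input x4: composing its 2 substitution steps yields center (1/4, -3/10), radius 1/60
input x1: composing its 1 substitution step yields center (-1/4, 1/4), radius 1/10
input x3: composing its 1 substitution step yields center (-1/4, -1/4), radius 1/9


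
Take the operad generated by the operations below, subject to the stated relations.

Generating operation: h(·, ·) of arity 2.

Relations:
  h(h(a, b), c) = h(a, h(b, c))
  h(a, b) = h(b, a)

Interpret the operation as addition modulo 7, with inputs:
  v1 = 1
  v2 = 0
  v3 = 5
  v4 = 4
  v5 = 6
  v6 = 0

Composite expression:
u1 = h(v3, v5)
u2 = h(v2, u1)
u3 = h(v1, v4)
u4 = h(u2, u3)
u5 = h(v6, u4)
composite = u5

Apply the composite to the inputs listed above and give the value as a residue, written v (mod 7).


2 (mod 7)

h(v3, v5) = 4
h(v2, h(v3, v5)) = 4
h(v1, v4) = 5
h(h(v2, h(v3, v5)), h(v1, v4)) = 2
h(v6, h(h(v2, h(v3, v5)), h(v1, v4))) = 2


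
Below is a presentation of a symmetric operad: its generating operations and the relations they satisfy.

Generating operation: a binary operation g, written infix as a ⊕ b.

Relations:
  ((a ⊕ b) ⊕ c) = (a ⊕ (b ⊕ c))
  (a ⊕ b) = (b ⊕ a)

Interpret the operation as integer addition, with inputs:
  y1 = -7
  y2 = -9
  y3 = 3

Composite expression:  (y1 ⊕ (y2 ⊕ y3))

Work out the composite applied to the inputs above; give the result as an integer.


-13

(y2 ⊕ y3) = -6
(y1 ⊕ (y2 ⊕ y3)) = -13


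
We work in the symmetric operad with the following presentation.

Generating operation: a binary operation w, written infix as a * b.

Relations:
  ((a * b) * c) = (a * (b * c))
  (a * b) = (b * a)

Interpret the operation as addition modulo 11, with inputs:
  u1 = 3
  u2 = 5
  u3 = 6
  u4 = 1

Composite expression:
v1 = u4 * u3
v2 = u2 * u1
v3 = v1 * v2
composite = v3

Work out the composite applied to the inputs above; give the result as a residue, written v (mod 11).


4 (mod 11)

(u4 * u3) = 7
(u2 * u1) = 8
((u4 * u3) * (u2 * u1)) = 4


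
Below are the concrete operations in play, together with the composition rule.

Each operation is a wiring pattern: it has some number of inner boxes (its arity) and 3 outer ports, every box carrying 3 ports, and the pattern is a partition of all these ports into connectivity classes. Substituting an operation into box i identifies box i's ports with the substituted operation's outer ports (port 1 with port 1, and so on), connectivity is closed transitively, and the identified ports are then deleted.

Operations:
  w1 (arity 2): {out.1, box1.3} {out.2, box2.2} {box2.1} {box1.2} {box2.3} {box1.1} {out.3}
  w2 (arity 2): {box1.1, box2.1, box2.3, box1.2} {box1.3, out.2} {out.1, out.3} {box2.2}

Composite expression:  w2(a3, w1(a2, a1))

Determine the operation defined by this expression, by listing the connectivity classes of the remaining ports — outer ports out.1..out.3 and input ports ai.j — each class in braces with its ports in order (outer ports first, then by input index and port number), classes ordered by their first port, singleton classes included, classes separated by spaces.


{out.1, out.3} {out.2, a3.3} {a1.1} {a1.2} {a1.3} {a2.1} {a2.2} {a2.3, a3.1, a3.2}

Substituting into w2 glues patterns; closure does the rest.
stage w1: inputs (a2, a1), connectivity {out.1, a2.3} {out.2, a1.2} {out.3} {a1.1} {a1.3} {a2.1} {a2.2}, out.j its boundary
stage w2: inputs (a3, a2, a1), connectivity {out.1, out.3} {out.2, a3.3} {a1.1} {a1.2} {a1.3} {a2.1} {a2.2} {a2.3, a3.1, a3.2}, out.j its boundary
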